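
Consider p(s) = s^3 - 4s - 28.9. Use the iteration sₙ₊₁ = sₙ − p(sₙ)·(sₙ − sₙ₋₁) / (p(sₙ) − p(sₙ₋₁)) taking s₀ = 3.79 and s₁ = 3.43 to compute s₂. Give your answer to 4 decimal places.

3.4945

p(3.79) = 10.379939, p(3.43) = -2.266393
s₂ = 3.430000 − (-2.266393)·(3.430000 − 3.790000) / (-2.266393 − 10.379939) = 3.430000 − (0.815901)/(-12.646332) = 3.494517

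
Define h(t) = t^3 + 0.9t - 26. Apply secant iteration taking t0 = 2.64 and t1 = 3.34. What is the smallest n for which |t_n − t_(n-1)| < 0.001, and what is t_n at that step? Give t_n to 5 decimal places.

h(2.64) = -5.2242560, h(3.34) = 14.2657040
t2 = 3.3400000 − 14.2657040·(0.7000000)/(19.4899600) = 2.8276340;  |Δ| = 0.5123660
h(2.8276340) = -0.8467420
t3 = 2.8276340 − (-0.8467420)·(-0.5123660)/(-15.1124460) = 2.8563416;  |Δ| = 0.0287076
h(2.8563416) = -0.1252949
t4 = 2.8563416 − (-0.1252949)·(0.0287076)/(0.7214471) = 2.8613273;  |Δ| = 0.0049857
h(2.8613273) = 0.0014355
t5 = 2.8613273 − 0.0014355·(0.0049857)/(0.1267303) = 2.8612708;  |Δ| = 0.0000565
|t5 − t4| = 0.0000565 < 0.001

n = 5, t_n = 2.86127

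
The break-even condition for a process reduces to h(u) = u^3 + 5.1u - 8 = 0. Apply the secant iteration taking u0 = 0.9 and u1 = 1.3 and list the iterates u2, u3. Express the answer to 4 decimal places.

1.2057, 1.2157

h(0.9) = -2.681000, h(1.3) = 0.827000
u2 = 1.300000 − 0.827000·(1.300000 − 0.900000) / (0.827000 − (-2.681000)) = 1.300000 − (0.330800)/(3.508000) = 1.205701
h(1.205701) = -0.098177
u3 = 1.205701 − (-0.098177)·(1.205701 − 1.300000) / (-0.098177 − 0.827000) = 1.205701 − (0.009258)/(-0.925177) = 1.215708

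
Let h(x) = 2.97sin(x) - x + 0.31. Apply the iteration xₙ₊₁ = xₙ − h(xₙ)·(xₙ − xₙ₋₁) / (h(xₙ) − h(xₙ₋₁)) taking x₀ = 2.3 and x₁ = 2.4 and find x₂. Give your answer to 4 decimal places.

h(2.3) = 0.224744, h(2.4) = -0.083874
x₂ = 2.400000 − (-0.083874)·(2.400000 − 2.300000) / (-0.083874 − 0.224744) = 2.400000 − (-0.008387)/(-0.308619) = 2.372823

2.3728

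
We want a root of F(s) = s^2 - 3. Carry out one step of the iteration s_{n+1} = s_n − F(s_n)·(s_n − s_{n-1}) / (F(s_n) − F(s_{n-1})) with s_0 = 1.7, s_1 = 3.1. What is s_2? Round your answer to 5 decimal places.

1.72292

F(1.7) = -0.1100000, F(3.1) = 6.6100000
s_2 = 3.1000000 − 6.6100000·(3.1000000 − 1.7000000) / (6.6100000 − (-0.1100000)) = 3.1000000 − (9.2540000)/(6.7200000) = 1.7229167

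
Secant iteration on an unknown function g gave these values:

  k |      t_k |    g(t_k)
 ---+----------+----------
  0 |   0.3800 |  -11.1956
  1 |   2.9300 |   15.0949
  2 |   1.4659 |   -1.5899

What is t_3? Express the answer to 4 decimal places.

1.6054

t_3 = 1.4659 − (-1.5899)·(1.4659 − 2.9300) / (-1.5899 − 15.0949)
   = 1.4659 − (2.327773)/(-16.684800) = 1.605415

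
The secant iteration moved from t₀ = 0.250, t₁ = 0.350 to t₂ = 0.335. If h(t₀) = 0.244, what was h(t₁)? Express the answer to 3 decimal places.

The secant line through (0.250, 0.244) and (0.350, h(t₁)) crosses zero at t₂ = 0.335.
So (0.250, 0.244), (0.350, h(t₁)), (0.335, 0) are collinear:
h(t₁) = 0.244 · (0.350 − 0.335) / (0.250 − 0.335) = 0.244 · (0.01500)/(-0.08500) = -0.04306

-0.043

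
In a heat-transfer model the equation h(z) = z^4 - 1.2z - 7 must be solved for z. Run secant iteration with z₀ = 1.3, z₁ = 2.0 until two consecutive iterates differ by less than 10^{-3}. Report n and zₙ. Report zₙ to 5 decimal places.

n = 6, zₙ = 1.73604

h(1.3) = -5.7039000, h(2.0) = 6.6000000
z₂ = 2.0000000 − 6.6000000·(0.7000000)/(12.3039000) = 1.6245093;  |Δ| = 0.3754907
h(1.6245093) = -1.9849293
z₃ = 1.6245093 − (-1.9849293)·(-0.3754907)/(-8.5849293) = 1.7113268;  |Δ| = 0.0868175
h(1.7113268) = -0.4766624
z₄ = 1.7113268 − (-0.4766624)·(0.0868175)/(1.5082669) = 1.7387641;  |Δ| = 0.0274372
h(1.7387641) = 0.0538291
z₅ = 1.7387641 − 0.0538291·(0.0274372)/(0.5304915) = 1.7359800;  |Δ| = 0.0027841
h(1.7359800) = -0.0012307
z₆ = 1.7359800 − (-0.0012307)·(-0.0027841)/(-0.0550598) = 1.7360422;  |Δ| = 0.0000622
|z₆ − z₅| = 0.0000622 < 10^{-3}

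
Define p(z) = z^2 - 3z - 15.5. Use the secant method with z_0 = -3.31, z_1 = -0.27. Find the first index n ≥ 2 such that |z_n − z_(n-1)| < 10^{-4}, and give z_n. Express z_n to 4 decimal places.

n = 6, z_n = -2.7131

p(-3.31) = 5.386100, p(-0.27) = -14.617100
z_2 = -0.270000 − (-14.617100)·(3.040000)/(-20.003200) = -2.491444;  |Δ| = 2.221444
p(-2.491444) = -1.818377
z_3 = -2.491444 − (-1.818377)·(-2.221444)/(12.798723) = -2.807055;  |Δ| = 0.315611
p(-2.807055) = 0.800723
z_4 = -2.807055 − 0.800723·(-0.315611)/(2.619100) = -2.710565;  |Δ| = 0.096490
p(-2.710565) = -0.021143
z_5 = -2.710565 − (-0.021143)·(0.096490)/(-0.821866) = -2.713047;  |Δ| = 0.002482
p(-2.713047) = -0.000233
z_6 = -2.713047 − (-0.000233)·(-0.002482)/(0.020910) = -2.713075;  |Δ| = 0.000028
|z_6 − z_5| = 0.000028 < 10^{-4}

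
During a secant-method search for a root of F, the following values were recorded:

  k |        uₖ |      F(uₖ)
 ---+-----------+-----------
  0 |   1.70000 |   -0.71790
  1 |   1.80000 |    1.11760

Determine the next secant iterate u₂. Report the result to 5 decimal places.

1.73911

u₂ = 1.80000 − 1.11760·(1.80000 − 1.70000) / (1.11760 − (-0.71790))
   = 1.80000 − (0.1117600)/(1.8355000) = 1.7391120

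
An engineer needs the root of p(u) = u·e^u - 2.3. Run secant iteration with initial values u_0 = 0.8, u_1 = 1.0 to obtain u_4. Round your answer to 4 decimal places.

p(0.8) = -0.519567, p(1.0) = 0.418282
u_2 = 1.000000 − 0.418282·(1.000000 − 0.800000) / (0.418282 − (-0.519567)) = 1.000000 − (0.083656)/(0.937849) = 0.910800
p(0.910800) = -0.035469
u_3 = 0.910800 − (-0.035469)·(0.910800 − 1.000000) / (-0.035469 − 0.418282) = 0.910800 − (0.003164)/(-0.453751) = 0.917772
p(0.917772) = -0.002167
u_4 = 0.917772 − (-0.002167)·(0.917772 − 0.910800) / (-0.002167 − (-0.035469)) = 0.917772 − (-0.000015)/(0.033303) = 0.918226

0.9182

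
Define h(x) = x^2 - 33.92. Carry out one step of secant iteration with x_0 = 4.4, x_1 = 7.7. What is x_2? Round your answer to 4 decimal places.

h(4.4) = -14.560000, h(7.7) = 25.370000
x_2 = 7.700000 − 25.370000·(7.700000 − 4.400000) / (25.370000 − (-14.560000)) = 7.700000 − (83.721000)/(39.930000) = 5.603306

5.6033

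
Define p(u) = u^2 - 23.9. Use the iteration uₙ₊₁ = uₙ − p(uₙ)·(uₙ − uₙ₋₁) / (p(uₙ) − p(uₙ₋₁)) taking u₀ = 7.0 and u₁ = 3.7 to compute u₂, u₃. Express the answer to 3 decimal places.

p(7.0) = 25.10000, p(3.7) = -10.21000
u₂ = 3.70000 − (-10.21000)·(3.70000 − 7.00000) / (-10.21000 − 25.10000) = 3.70000 − (33.69300)/(-35.31000) = 4.65421
p(4.65421) = -2.23837
u₃ = 4.65421 − (-2.23837)·(4.65421 − 3.70000) / (-2.23837 − (-10.21000)) = 4.65421 − (-2.13587)/(7.97163) = 4.92214

4.654, 4.922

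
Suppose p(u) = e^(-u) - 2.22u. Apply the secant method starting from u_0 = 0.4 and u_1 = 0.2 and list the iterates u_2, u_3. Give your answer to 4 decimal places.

p(0.4) = -0.217680, p(0.2) = 0.374731
u_2 = 0.200000 − 0.374731·(0.200000 − 0.400000) / (0.374731 − (-0.217680)) = 0.200000 − (-0.074946)/(0.592411) = 0.326510
p(0.326510) = -0.003416
u_3 = 0.326510 − (-0.003416)·(0.326510 − 0.200000) / (-0.003416 − 0.374731) = 0.326510 − (-0.000432)/(-0.378147) = 0.325367

0.3265, 0.3254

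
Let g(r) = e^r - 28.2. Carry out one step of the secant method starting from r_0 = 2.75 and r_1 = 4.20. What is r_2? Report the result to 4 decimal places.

g(2.75) = -12.557368, g(4.20) = 38.486331
r_2 = 4.200000 − 38.486331·(4.200000 − 2.750000) / (38.486331 − (-12.557368)) = 4.200000 − (55.805180)/(51.043699) = 3.106718

3.1067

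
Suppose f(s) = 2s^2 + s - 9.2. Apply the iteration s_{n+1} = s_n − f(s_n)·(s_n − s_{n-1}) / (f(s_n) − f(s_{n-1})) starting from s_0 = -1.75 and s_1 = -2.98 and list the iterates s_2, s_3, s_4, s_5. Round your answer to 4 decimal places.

-2.3203, -2.3987, -2.4095, -2.4093

f(-1.75) = -4.825000, f(-2.98) = 5.580800
s_2 = -2.980000 − 5.580800·(-2.980000 − (-1.750000)) / (5.580800 − (-4.825000)) = -2.980000 − (-6.864384)/(10.405800) = -2.320331
f(-2.320331) = -0.752459
s_3 = -2.320331 − (-0.752459)·(-2.320331 − (-2.980000)) / (-0.752459 − 5.580800) = -2.320331 − (-0.496374)/(-6.333259) = -2.398707
f(-2.398707) = -0.091119
s_4 = -2.398707 − (-0.091119)·(-2.398707 − (-2.320331)) / (-0.091119 − (-0.752459)) = -2.398707 − (0.007141)/(0.661341) = -2.409505
f(-2.409505) = 0.001926
s_5 = -2.409505 − 0.001926·(-2.409505 − (-2.398707)) / (0.001926 − (-0.091119)) = -2.409505 − (-0.000021)/(0.093045) = -2.409282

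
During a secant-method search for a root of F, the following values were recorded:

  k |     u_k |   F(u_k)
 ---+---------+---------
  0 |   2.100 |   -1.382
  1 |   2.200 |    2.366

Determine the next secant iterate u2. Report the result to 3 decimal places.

2.137

u2 = 2.200 − 2.366·(2.200 − 2.100) / (2.366 − (-1.382))
   = 2.200 − (0.23660)/(3.74800) = 2.13687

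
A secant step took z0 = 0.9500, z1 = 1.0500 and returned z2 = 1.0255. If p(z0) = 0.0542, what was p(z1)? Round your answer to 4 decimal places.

The secant line through (0.9500, 0.0542) and (1.0500, p(z1)) crosses zero at z2 = 1.0255.
So (0.9500, 0.0542), (1.0500, p(z1)), (1.0255, 0) are collinear:
p(z1) = 0.0542 · (1.0500 − 1.0255) / (0.9500 − 1.0255) = 0.0542 · (0.024500)/(-0.075500) = -0.017588

-0.0176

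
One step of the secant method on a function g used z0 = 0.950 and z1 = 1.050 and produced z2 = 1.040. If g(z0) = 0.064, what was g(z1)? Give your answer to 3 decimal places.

-0.007

The secant line through (0.950, 0.064) and (1.050, g(z1)) crosses zero at z2 = 1.040.
So (0.950, 0.064), (1.050, g(z1)), (1.040, 0) are collinear:
g(z1) = 0.064 · (1.050 − 1.040) / (0.950 − 1.040) = 0.064 · (0.01000)/(-0.09000) = -0.00711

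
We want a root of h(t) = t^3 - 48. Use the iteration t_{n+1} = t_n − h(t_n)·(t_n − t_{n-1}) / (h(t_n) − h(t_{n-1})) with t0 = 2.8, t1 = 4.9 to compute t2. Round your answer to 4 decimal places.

h(2.8) = -26.048000, h(4.9) = 69.649000
t2 = 4.900000 − 69.649000·(4.900000 − 2.800000) / (69.649000 − (-26.048000)) = 4.900000 − (146.262900)/(95.697000) = 3.371604

3.3716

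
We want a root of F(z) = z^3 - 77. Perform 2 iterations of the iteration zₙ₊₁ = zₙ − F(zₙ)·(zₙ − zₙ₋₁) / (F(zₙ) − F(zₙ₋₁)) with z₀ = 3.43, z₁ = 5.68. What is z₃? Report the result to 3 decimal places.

F(3.43) = -36.64639, F(5.68) = 106.25043
z₂ = 5.68000 − 106.25043·(5.68000 − 3.43000) / (106.25043 − (-36.64639)) = 5.68000 − (239.06347)/(142.89682) = 4.00702
F(4.00702) = -12.66243
z₃ = 4.00702 − (-12.66243)·(4.00702 − 5.68000) / (-12.66243 − 106.25043) = 4.00702 − (21.18398)/(-118.91286) = 4.18517

4.185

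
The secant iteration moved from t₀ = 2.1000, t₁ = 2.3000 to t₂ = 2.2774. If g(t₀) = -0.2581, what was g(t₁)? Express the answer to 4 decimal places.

The secant line through (2.1000, -0.2581) and (2.3000, g(t₁)) crosses zero at t₂ = 2.2774.
So (2.1000, -0.2581), (2.3000, g(t₁)), (2.2774, 0) are collinear:
g(t₁) = -0.2581 · (2.3000 − 2.2774) / (2.1000 − 2.2774) = -0.2581 · (0.022600)/(-0.177400) = 0.032881

0.0329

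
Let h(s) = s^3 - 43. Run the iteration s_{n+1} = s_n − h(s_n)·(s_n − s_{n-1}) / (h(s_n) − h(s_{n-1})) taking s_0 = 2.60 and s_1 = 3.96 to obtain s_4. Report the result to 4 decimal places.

3.5040

h(2.60) = -25.424000, h(3.96) = 19.099136
s_2 = 3.960000 − 19.099136·(3.960000 − 2.600000) / (19.099136 − (-25.424000)) = 3.960000 − (25.974825)/(44.523136) = 3.376599
h(3.376599) = -4.501961
s_3 = 3.376599 − (-4.501961)·(3.376599 − 3.960000) / (-4.501961 − 19.099136) = 3.376599 − (2.626447)/(-23.601097) = 3.487884
h(3.487884) = -0.568712
s_4 = 3.487884 − (-0.568712)·(3.487884 − 3.376599) / (-0.568712 − (-4.501961)) = 3.487884 − (-0.063289)/(3.933249) = 3.503975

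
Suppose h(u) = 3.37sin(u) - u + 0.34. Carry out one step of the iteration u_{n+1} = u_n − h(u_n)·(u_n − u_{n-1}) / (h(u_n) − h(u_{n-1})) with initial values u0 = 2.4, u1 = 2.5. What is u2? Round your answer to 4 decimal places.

h(2.4) = 0.216311, h(2.5) = -0.143149
u2 = 2.500000 − (-0.143149)·(2.500000 − 2.400000) / (-0.143149 − 0.216311) = 2.500000 − (-0.014315)/(-0.359460) = 2.460177

2.4602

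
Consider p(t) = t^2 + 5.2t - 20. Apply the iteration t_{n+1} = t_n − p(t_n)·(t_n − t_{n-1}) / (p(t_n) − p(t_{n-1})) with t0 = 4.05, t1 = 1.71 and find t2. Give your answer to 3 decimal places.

p(4.05) = 17.46250, p(1.71) = -8.18390
t2 = 1.71000 − (-8.18390)·(1.71000 − 4.05000) / (-8.18390 − 17.46250) = 1.71000 − (19.15033)/(-25.64640) = 2.45671

2.457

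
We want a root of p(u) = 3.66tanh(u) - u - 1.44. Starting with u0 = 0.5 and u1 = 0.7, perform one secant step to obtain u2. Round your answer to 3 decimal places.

0.655

p(0.5) = -0.24865, p(0.7) = 0.07199
u2 = 0.70000 − 0.07199·(0.70000 − 0.50000) / (0.07199 − (-0.24865)) = 0.70000 − (0.01440)/(0.32064) = 0.65510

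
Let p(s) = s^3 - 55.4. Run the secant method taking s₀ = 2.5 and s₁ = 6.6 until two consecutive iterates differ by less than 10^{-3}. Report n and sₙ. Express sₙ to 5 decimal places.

n = 7, sₙ = 3.81215

p(2.5) = -39.7750000, p(6.6) = 232.0960000
s₂ = 6.6000000 − 232.0960000·(4.1000000)/(271.8710000) = 3.0998341;  |Δ| = 3.5001659
p(3.0998341) = -25.6137823
s₃ = 3.0998341 − (-25.6137823)·(-3.5001659)/(-257.7097823) = 3.4477157;  |Δ| = 0.3478816
p(3.4477157) = -14.4178878
s₄ = 3.4477157 − (-14.4178878)·(0.3478816)/(11.1958945) = 3.8957118;  |Δ| = 0.4479962
p(3.8957118) = 3.7235466
s₅ = 3.8957118 − 3.7235466·(0.4479962)/(18.1414344) = 3.8037602;  |Δ| = 0.0919516
p(3.8037602) = -0.3649464
s₆ = 3.8037602 − (-0.3649464)·(-0.0919516)/(-4.0884930) = 3.8119680;  |Δ| = 0.0082078
p(3.8119680) = -0.0079124
s₇ = 3.8119680 − (-0.0079124)·(0.0082078)/(0.3570340) = 3.8121499;  |Δ| = 0.0001819
|s₇ − s₆| = 0.0001819 < 10^{-3}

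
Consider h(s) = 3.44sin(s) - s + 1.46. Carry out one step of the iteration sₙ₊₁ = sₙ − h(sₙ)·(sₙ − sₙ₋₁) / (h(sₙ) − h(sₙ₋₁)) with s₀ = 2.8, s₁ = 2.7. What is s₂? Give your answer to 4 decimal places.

h(2.8) = -0.187641, h(2.7) = 0.230187
s₂ = 2.700000 − 0.230187·(2.700000 − 2.800000) / (0.230187 − (-0.187641)) = 2.700000 − (-0.023019)/(0.417828) = 2.755091

2.7551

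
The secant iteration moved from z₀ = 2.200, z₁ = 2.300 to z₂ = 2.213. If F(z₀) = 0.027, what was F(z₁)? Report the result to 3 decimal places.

The secant line through (2.200, 0.027) and (2.300, F(z₁)) crosses zero at z₂ = 2.213.
So (2.200, 0.027), (2.300, F(z₁)), (2.213, 0) are collinear:
F(z₁) = 0.027 · (2.300 − 2.213) / (2.200 − 2.213) = 0.027 · (0.08700)/(-0.01300) = -0.18069

-0.181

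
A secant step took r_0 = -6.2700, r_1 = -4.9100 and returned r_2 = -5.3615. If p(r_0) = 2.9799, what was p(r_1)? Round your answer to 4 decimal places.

-1.4809

The secant line through (-6.2700, 2.9799) and (-4.9100, p(r_1)) crosses zero at r_2 = -5.3615.
So (-6.2700, 2.9799), (-4.9100, p(r_1)), (-5.3615, 0) are collinear:
p(r_1) = 2.9799 · (-4.9100 − (-5.3615)) / (-6.2700 − (-5.3615)) = 2.9799 · (0.451500)/(-0.908500) = -1.480930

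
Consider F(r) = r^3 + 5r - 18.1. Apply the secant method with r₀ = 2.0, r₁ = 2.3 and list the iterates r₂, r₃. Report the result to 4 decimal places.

F(2.0) = -0.100000, F(2.3) = 5.567000
r₂ = 2.300000 − 5.567000·(2.300000 − 2.000000) / (5.567000 − (-0.100000)) = 2.300000 − (1.670100)/(5.667000) = 2.005294
F(2.005294) = -0.009837
r₃ = 2.005294 − (-0.009837)·(2.005294 − 2.300000) / (-0.009837 − 5.567000) = 2.005294 − (0.002899)/(-5.576837) = 2.005814

2.0053, 2.0058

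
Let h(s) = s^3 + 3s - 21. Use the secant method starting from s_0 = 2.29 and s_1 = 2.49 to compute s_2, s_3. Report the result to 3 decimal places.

h(2.29) = -2.12101, h(2.49) = 1.90825
s_2 = 2.49000 − 1.90825·(2.49000 − 2.29000) / (1.90825 − (-2.12101)) = 2.49000 − (0.38165)/(4.02926) = 2.39528
h(2.39528) = -0.07155
s_3 = 2.39528 − (-0.07155)·(2.39528 − 2.49000) / (-0.07155 − 1.90825) = 2.39528 − (0.00678)/(-1.97980) = 2.39870

2.395, 2.399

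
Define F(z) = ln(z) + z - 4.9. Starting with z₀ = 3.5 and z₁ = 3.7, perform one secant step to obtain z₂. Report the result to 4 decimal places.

3.6152

F(3.5) = -0.147237, F(3.7) = 0.108333
z₂ = 3.700000 − 0.108333·(3.700000 − 3.500000) / (0.108333 − (-0.147237)) = 3.700000 − (0.021667)/(0.255570) = 3.615223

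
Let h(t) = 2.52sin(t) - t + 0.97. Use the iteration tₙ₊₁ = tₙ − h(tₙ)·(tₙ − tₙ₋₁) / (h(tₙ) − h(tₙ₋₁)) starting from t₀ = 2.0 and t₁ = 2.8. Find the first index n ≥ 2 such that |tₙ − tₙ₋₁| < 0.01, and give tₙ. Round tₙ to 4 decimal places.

n = 4, tₙ = 2.4928

h(2.0) = 1.261430, h(2.8) = -0.985830
t₂ = 2.800000 − (-0.985830)·(0.800000)/(-2.247259) = 2.449055;  |Δ| = 0.350945
h(2.449055) = 0.129945
t₃ = 2.449055 − 0.129945·(-0.350945)/(1.115775) = 2.489927;  |Δ| = 0.040872
h(2.489927) = 0.008483
t₄ = 2.489927 − 0.008483·(0.040872)/(-0.121462) = 2.492781;  |Δ| = 0.002854
|t₄ − t₃| = 0.002854 < 0.01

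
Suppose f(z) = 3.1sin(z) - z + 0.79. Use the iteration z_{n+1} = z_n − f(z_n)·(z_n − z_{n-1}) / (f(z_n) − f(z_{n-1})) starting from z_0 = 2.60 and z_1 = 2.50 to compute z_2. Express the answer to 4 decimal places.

f(2.60) = -0.211946, f(2.50) = 0.145264
z_2 = 2.500000 − 0.145264·(2.500000 − 2.600000) / (0.145264 − (-0.211946)) = 2.500000 − (-0.014526)/(0.357209) = 2.540666

2.5407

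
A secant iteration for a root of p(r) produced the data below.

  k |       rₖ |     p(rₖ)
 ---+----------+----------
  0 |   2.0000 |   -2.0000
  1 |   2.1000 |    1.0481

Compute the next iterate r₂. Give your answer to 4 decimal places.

2.0656

r₂ = 2.1000 − 1.0481·(2.1000 − 2.0000) / (1.0481 − (-2.0000))
   = 2.1000 − (0.104810)/(3.048100) = 2.065615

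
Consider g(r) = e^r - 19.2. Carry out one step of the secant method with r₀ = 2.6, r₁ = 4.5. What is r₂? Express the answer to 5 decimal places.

2.74237

g(2.6) = -5.7362620, g(4.5) = 70.8171313
r₂ = 4.5000000 − 70.8171313·(4.5000000 − 2.6000000) / (70.8171313 − (-5.7362620)) = 4.5000000 − (134.5525495)/(76.5533933) = 2.7423699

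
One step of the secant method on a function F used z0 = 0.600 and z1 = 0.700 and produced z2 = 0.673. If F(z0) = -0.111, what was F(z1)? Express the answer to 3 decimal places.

0.041

The secant line through (0.600, -0.111) and (0.700, F(z1)) crosses zero at z2 = 0.673.
So (0.600, -0.111), (0.700, F(z1)), (0.673, 0) are collinear:
F(z1) = -0.111 · (0.700 − 0.673) / (0.600 − 0.673) = -0.111 · (0.02700)/(-0.07300) = 0.04105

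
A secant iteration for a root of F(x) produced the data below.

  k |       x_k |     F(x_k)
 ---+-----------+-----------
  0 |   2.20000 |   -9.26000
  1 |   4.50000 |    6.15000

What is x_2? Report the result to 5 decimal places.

x_2 = 4.50000 − 6.15000·(4.50000 − 2.20000) / (6.15000 − (-9.26000))
   = 4.50000 − (14.1450000)/(15.4100000) = 3.5820896

3.58209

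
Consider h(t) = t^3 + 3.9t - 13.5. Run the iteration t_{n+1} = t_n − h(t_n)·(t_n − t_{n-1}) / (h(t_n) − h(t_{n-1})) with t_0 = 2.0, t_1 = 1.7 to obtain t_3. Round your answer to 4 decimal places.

h(2.0) = 2.300000, h(1.7) = -1.957000
t_2 = 1.700000 − (-1.957000)·(1.700000 − 2.000000) / (-1.957000 − 2.300000) = 1.700000 − (0.587100)/(-4.257000) = 1.837914
h(1.837914) = -0.123794
t_3 = 1.837914 − (-0.123794)·(1.837914 − 1.700000) / (-0.123794 − (-1.957000)) = 1.837914 − (-0.017073)/(1.833206) = 1.847227

1.8472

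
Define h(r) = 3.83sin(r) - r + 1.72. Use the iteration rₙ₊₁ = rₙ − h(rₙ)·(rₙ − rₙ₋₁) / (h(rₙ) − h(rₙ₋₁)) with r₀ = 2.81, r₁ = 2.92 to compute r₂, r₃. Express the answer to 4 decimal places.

h(2.81) = 0.156854, h(2.92) = -0.358229
r₂ = 2.920000 − (-0.358229)·(2.920000 − 2.810000) / (-0.358229 − 0.156854) = 2.920000 − (-0.039405)/(-0.515083) = 2.843497
h(2.843497) = 0.001374
r₃ = 2.843497 − 0.001374·(2.843497 − 2.920000) / (0.001374 − (-0.358229)) = 2.843497 − (-0.000105)/(0.359602) = 2.843790

2.8435, 2.8438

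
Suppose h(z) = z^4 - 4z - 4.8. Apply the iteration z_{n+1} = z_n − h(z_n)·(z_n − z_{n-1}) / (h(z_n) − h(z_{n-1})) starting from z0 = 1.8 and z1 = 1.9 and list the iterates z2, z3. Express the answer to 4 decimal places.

h(1.8) = -1.502400, h(1.9) = 0.632100
z2 = 1.900000 − 0.632100·(1.900000 − 1.800000) / (0.632100 − (-1.502400)) = 1.900000 − (0.063210)/(2.134500) = 1.870387
h(1.870387) = -0.043123
z3 = 1.870387 − (-0.043123)·(1.870387 − 1.900000) / (-0.043123 − 0.632100) = 1.870387 − (0.001277)/(-0.675223) = 1.872278

1.8704, 1.8723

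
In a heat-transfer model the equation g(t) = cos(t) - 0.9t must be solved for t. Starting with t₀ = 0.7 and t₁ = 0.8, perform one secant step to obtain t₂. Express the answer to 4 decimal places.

g(0.7) = 0.134842, g(0.8) = -0.023293
t₂ = 0.800000 − (-0.023293)·(0.800000 − 0.700000) / (-0.023293 − 0.134842) = 0.800000 − (-0.002329)/(-0.158135) = 0.785270

0.7853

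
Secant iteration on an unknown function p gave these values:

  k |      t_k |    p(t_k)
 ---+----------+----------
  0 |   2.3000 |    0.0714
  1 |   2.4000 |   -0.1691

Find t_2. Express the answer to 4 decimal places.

2.3297

t_2 = 2.4000 − (-0.1691)·(2.4000 − 2.3000) / (-0.1691 − 0.0714)
   = 2.4000 − (-0.016910)/(-0.240500) = 2.329688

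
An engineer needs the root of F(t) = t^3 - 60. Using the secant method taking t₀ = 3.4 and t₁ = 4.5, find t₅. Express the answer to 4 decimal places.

F(3.4) = -20.696000, F(4.5) = 31.125000
t₂ = 4.500000 − 31.125000·(4.500000 − 3.400000) / (31.125000 − (-20.696000)) = 4.500000 − (34.237500)/(51.821000) = 3.839312
F(3.839312) = -3.407315
t₃ = 3.839312 − (-3.407315)·(3.839312 − 4.500000) / (-3.407315 − 31.125000) = 3.839312 − (2.251171)/(-34.532315) = 3.904503
F(3.904503) = -0.475313
t₄ = 3.904503 − (-0.475313)·(3.904503 − 3.839312) / (-0.475313 − (-3.407315)) = 3.904503 − (-0.030986)/(2.932002) = 3.915071
F(3.915071) = 0.009334
t₅ = 3.915071 − 0.009334·(3.915071 − 3.904503) / (0.009334 − (-0.475313)) = 3.915071 − (0.000099)/(0.484647) = 3.914867

3.9149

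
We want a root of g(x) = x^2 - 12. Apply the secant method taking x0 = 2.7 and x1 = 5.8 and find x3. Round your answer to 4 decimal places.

g(2.7) = -4.710000, g(5.8) = 21.640000
x2 = 5.800000 − 21.640000·(5.800000 − 2.700000) / (21.640000 − (-4.710000)) = 5.800000 − (67.084000)/(26.350000) = 3.254118
g(3.254118) = -1.410718
x3 = 3.254118 − (-1.410718)·(3.254118 − 5.800000) / (-1.410718 − 21.640000) = 3.254118 − (3.591523)/(-23.050718) = 3.409927

3.4099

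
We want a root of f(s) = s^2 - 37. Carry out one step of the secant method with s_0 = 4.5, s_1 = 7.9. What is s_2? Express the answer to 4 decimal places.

5.8508

f(4.5) = -16.750000, f(7.9) = 25.410000
s_2 = 7.900000 − 25.410000·(7.900000 − 4.500000) / (25.410000 − (-16.750000)) = 7.900000 − (86.394000)/(42.160000) = 5.850806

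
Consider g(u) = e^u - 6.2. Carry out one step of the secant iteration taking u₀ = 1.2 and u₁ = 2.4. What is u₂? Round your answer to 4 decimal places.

g(1.2) = -2.879883, g(2.4) = 4.823176
u₂ = 2.400000 − 4.823176·(2.400000 − 1.200000) / (4.823176 − (-2.879883)) = 2.400000 − (5.787812)/(7.703059) = 1.648635

1.6486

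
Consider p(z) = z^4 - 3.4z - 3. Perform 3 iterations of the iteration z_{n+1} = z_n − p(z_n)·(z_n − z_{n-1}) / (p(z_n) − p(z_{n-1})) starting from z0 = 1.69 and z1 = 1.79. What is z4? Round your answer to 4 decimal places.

1.7256

p(1.69) = -0.588693, p(1.79) = 1.180257
z2 = 1.790000 − 1.180257·(1.790000 − 1.690000) / (1.180257 − (-0.588693)) = 1.790000 − (0.118026)/(1.768950) = 1.723279
p(1.723279) = -0.040083
z3 = 1.723279 − (-0.040083)·(1.723279 − 1.790000) / (-0.040083 − 1.180257) = 1.723279 − (0.002674)/(-1.220340) = 1.725471
p(1.725471) = -0.002588
z4 = 1.725471 − (-0.002588)·(1.725471 − 1.723279) / (-0.002588 − (-0.040083)) = 1.725471 − (-0.000006)/(0.037495) = 1.725622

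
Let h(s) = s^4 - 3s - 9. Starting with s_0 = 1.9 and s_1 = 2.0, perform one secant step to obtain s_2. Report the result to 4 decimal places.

h(1.9) = -1.667900, h(2.0) = 1.000000
s_2 = 2.000000 − 1.000000·(2.000000 − 1.900000) / (1.000000 − (-1.667900)) = 2.000000 − (0.100000)/(2.667900) = 1.962517

1.9625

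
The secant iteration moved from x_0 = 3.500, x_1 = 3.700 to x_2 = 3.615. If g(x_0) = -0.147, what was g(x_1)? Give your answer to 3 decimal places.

0.109

The secant line through (3.500, -0.147) and (3.700, g(x_1)) crosses zero at x_2 = 3.615.
So (3.500, -0.147), (3.700, g(x_1)), (3.615, 0) are collinear:
g(x_1) = -0.147 · (3.700 − 3.615) / (3.500 − 3.615) = -0.147 · (0.08500)/(-0.11500) = 0.10865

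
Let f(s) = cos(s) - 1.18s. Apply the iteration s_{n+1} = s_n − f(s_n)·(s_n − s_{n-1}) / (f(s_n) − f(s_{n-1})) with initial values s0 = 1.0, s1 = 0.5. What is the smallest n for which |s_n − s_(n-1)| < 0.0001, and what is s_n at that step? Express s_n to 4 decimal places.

f(1.0) = -0.639698, f(0.5) = 0.287583
s2 = 0.500000 − 0.287583·(-0.500000)/(0.927280) = 0.655068;  |Δ| = 0.155068
f(0.655068) = 0.020027
s3 = 0.655068 − 0.020027·(0.155068)/(-0.267556) = 0.666675;  |Δ| = 0.011607
f(0.666675) = -0.000794
s4 = 0.666675 − (-0.000794)·(0.011607)/(-0.020820) = 0.666232;  |Δ| = 0.000443
f(0.666232) = 0.000002
s5 = 0.666232 − 0.000002·(-0.000443)/(0.000796) = 0.666233;  |Δ| = 0.000001
|s5 − s4| = 0.000001 < 0.0001

n = 5, s_n = 0.6662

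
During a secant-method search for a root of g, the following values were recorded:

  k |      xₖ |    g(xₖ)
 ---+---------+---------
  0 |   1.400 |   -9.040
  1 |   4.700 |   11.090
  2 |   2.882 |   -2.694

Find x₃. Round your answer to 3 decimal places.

x₃ = 2.882 − (-2.694)·(2.882 − 4.700) / (-2.694 − 11.090)
   = 2.882 − (4.89769)/(-13.78400) = 3.23732

3.237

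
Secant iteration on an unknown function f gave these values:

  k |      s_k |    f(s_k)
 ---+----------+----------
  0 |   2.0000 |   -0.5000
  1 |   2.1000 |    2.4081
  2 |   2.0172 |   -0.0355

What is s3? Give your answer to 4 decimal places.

s3 = 2.0172 − (-0.0355)·(2.0172 − 2.1000) / (-0.0355 − 2.4081)
   = 2.0172 − (0.002939)/(-2.443600) = 2.018403

2.0184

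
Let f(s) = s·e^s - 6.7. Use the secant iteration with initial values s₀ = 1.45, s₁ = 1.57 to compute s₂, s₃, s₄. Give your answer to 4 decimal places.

1.4956, 1.4979, 1.4980

f(1.45) = -0.518484, f(1.57) = 0.846438
s₂ = 1.570000 − 0.846438·(1.570000 − 1.450000) / (0.846438 − (-0.518484)) = 1.570000 − (0.101573)/(1.364922) = 1.495584
f(1.495584) = -0.026796
s₃ = 1.495584 − (-0.026796)·(1.495584 − 1.570000) / (-0.026796 − 0.846438) = 1.495584 − (0.001994)/(-0.873233) = 1.497867
f(1.497867) = -0.001328
s₄ = 1.497867 − (-0.001328)·(1.497867 − 1.495584) / (-0.001328 − (-0.026796)) = 1.497867 − (-0.000003)/(0.025468) = 1.497986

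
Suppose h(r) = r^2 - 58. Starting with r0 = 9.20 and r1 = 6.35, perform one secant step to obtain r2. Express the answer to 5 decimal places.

h(9.20) = 26.6400000, h(6.35) = -17.6775000
r2 = 6.3500000 − (-17.6775000)·(6.3500000 − 9.2000000) / (-17.6775000 − 26.6400000) = 6.3500000 − (50.3808750)/(-44.3175000) = 7.4868167

7.48682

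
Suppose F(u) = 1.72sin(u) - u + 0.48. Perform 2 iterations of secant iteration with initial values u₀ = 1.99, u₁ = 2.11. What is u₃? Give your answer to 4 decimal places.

2.0253

F(1.99) = 0.061071, F(2.11) = -0.154037
u₂ = 2.110000 − (-0.154037)·(2.110000 − 1.990000) / (-0.154037 − 0.061071) = 2.110000 − (-0.018484)/(-0.215108) = 2.024069
F(2.024069) = 0.002243
u₃ = 2.024069 − 0.002243·(2.024069 − 2.110000) / (0.002243 − (-0.154037)) = 2.024069 − (-0.000193)/(0.156281) = 2.025302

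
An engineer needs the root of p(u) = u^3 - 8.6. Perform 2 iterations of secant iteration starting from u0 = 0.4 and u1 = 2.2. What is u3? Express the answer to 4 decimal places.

2.0341

p(0.4) = -8.536000, p(2.2) = 2.048000
u2 = 2.200000 − 2.048000·(2.200000 − 0.400000) / (2.048000 − (-8.536000)) = 2.200000 − (3.686400)/(10.584000) = 1.851701
p(1.851701) = -2.250897
u3 = 1.851701 − (-2.250897)·(1.851701 − 2.200000) / (-2.250897 − 2.048000) = 1.851701 − (0.783986)/(-4.298897) = 2.034070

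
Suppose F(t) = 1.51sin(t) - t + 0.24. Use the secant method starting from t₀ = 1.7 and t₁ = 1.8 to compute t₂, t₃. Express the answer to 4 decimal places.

1.7295, 1.7307

F(1.7) = 0.037414, F(1.8) = -0.089490
t₂ = 1.800000 − (-0.089490)·(1.800000 − 1.700000) / (-0.089490 − 0.037414) = 1.800000 − (-0.008949)/(-0.126904) = 1.729482
F(1.729482) = 0.001546
t₃ = 1.729482 − 0.001546·(1.729482 − 1.800000) / (0.001546 − (-0.089490)) = 1.729482 − (-0.000109)/(0.091036) = 1.730680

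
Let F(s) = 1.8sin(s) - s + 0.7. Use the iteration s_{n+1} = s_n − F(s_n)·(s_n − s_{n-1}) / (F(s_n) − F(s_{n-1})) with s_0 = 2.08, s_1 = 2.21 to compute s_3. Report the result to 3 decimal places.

F(2.08) = 0.19164, F(2.21) = -0.06537
s_2 = 2.21000 − (-0.06537)·(2.21000 − 2.08000) / (-0.06537 − 0.19164) = 2.21000 − (-0.00850)/(-0.25701) = 2.17693
F(2.17693) = 0.00240
s_3 = 2.17693 − 0.00240·(2.17693 − 2.21000) / (0.00240 − (-0.06537)) = 2.17693 − (-0.00008)/(0.06778) = 2.17811

2.178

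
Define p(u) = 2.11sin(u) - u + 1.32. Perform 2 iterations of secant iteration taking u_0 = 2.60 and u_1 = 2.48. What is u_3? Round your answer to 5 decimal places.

2.53056

p(2.60) = -0.1922921, p(2.48) = 0.1363297
u_2 = 2.4800000 − 0.1363297·(2.4800000 − 2.6000000) / (0.1363297 − (-0.1922921)) = 2.4800000 − (-0.0163596)/(0.3286218) = 2.5297823
p(2.5297823) = 0.0020969
u_3 = 2.5297823 − 0.0020969·(2.5297823 − 2.4800000) / (0.0020969 − 0.1363297) = 2.5297823 − (0.0001044)/(-0.1342328) = 2.5305600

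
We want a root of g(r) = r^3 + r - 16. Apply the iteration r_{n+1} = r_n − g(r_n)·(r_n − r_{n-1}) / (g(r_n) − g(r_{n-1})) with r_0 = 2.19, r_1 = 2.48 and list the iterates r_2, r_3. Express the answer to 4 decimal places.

g(2.19) = -3.306541, g(2.48) = 1.732992
r_2 = 2.480000 − 1.732992·(2.480000 − 2.190000) / (1.732992 − (-3.306541)) = 2.480000 − (0.502568)/(5.039533) = 2.380275
g(2.380275) = -0.133780
r_3 = 2.380275 − (-0.133780)·(2.380275 − 2.480000) / (-0.133780 − 1.732992) = 2.380275 − (0.013341)/(-1.866772) = 2.387422

2.3803, 2.3874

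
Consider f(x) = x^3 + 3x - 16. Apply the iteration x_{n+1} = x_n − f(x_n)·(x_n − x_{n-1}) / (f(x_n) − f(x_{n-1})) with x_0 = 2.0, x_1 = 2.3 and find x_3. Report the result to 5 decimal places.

2.12623

f(2.0) = -2.0000000, f(2.3) = 3.0670000
x_2 = 2.3000000 − 3.0670000·(2.3000000 − 2.0000000) / (3.0670000 − (-2.0000000)) = 2.3000000 − (0.9201000)/(5.0670000) = 2.1184133
f(2.1184133) = -0.1380105
x_3 = 2.1184133 − (-0.1380105)·(2.1184133 − 2.3000000) / (-0.1380105 − 3.0670000) = 2.1184133 − (0.0250609)/(-3.2050105) = 2.1262325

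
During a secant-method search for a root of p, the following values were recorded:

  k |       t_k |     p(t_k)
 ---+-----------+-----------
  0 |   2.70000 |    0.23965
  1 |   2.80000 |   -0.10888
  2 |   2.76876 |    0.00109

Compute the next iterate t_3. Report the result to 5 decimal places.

2.76907

t_3 = 2.76876 − 0.00109·(2.76876 − 2.80000) / (0.00109 − (-0.10888))
   = 2.76876 − (-0.0000341)/(0.1099700) = 2.7690696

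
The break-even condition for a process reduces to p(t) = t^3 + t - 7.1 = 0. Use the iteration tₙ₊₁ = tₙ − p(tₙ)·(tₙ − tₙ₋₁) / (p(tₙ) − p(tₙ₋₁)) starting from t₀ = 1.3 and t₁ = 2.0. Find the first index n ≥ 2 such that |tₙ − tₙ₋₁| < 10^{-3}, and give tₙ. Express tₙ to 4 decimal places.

n = 5, tₙ = 1.7491

p(1.3) = -3.603000, p(2.0) = 2.900000
t₂ = 2.000000 − 2.900000·(0.700000)/(6.503000) = 1.687836;  |Δ| = 0.312164
p(1.687836) = -0.603869
t₃ = 1.687836 − (-0.603869)·(-0.312164)/(-3.503869) = 1.741636;  |Δ| = 0.053799
p(1.741636) = -0.075469
t₄ = 1.741636 − (-0.075469)·(0.053799)/(0.528401) = 1.749320;  |Δ| = 0.007684
p(1.749320) = 0.002447
t₅ = 1.749320 − 0.002447·(0.007684)/(0.077915) = 1.749078;  |Δ| = 0.000241
|t₅ − t₄| = 0.000241 < 10^{-3}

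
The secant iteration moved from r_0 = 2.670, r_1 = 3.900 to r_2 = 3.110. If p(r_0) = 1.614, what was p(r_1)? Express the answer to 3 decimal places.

-2.898

The secant line through (2.670, 1.614) and (3.900, p(r_1)) crosses zero at r_2 = 3.110.
So (2.670, 1.614), (3.900, p(r_1)), (3.110, 0) are collinear:
p(r_1) = 1.614 · (3.900 − 3.110) / (2.670 − 3.110) = 1.614 · (0.79000)/(-0.44000) = -2.89786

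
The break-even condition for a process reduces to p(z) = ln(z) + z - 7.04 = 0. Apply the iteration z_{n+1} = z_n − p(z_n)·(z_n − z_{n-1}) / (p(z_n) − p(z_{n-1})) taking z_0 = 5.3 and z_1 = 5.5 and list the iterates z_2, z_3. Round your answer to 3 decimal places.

p(5.3) = -0.07229, p(5.5) = 0.16475
z_2 = 5.50000 − 0.16475·(5.50000 − 5.30000) / (0.16475 − (-0.07229)) = 5.50000 − (0.03295)/(0.23704) = 5.36100
p(5.36100) = 0.00015
z_3 = 5.36100 − 0.00015·(5.36100 − 5.50000) / (0.00015 − 0.16475) = 5.36100 − (-0.00002)/(-0.16460) = 5.36087

5.361, 5.361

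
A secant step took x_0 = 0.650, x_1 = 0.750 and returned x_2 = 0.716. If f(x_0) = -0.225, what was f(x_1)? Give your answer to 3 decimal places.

0.116

The secant line through (0.650, -0.225) and (0.750, f(x_1)) crosses zero at x_2 = 0.716.
So (0.650, -0.225), (0.750, f(x_1)), (0.716, 0) are collinear:
f(x_1) = -0.225 · (0.750 − 0.716) / (0.650 − 0.716) = -0.225 · (0.03400)/(-0.06600) = 0.11591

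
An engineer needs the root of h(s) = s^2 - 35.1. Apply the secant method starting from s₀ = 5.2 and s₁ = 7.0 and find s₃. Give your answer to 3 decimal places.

5.919

h(5.2) = -8.06000, h(7.0) = 13.90000
s₂ = 7.00000 − 13.90000·(7.00000 − 5.20000) / (13.90000 − (-8.06000)) = 7.00000 − (25.02000)/(21.96000) = 5.86066
h(5.86066) = -0.75271
s₃ = 5.86066 − (-0.75271)·(5.86066 − 7.00000) / (-0.75271 − 13.90000) = 5.86066 − (0.85760)/(-14.65271) = 5.91918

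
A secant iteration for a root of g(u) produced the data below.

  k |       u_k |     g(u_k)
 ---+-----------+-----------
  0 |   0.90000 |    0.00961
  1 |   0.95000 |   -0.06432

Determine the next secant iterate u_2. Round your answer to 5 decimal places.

u_2 = 0.95000 − (-0.06432)·(0.95000 − 0.90000) / (-0.06432 − 0.00961)
   = 0.95000 − (-0.0032160)/(-0.0739300) = 0.9064994

0.90650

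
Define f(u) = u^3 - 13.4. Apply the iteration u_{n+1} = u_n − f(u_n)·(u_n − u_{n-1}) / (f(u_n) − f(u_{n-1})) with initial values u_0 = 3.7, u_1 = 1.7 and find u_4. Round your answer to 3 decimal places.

f(3.7) = 37.25300, f(1.7) = -8.48700
u_2 = 1.70000 − (-8.48700)·(1.70000 − 3.70000) / (-8.48700 − 37.25300) = 1.70000 − (16.97400)/(-45.74000) = 2.07110
f(2.07110) = -4.51614
u_3 = 2.07110 − (-4.51614)·(2.07110 − 1.70000) / (-4.51614 − (-8.48700)) = 2.07110 − (-1.67593)/(3.97086) = 2.49315
f(2.49315) = 2.09700
u_4 = 2.49315 − 2.09700·(2.49315 − 2.07110) / (2.09700 − (-4.51614)) = 2.49315 − (0.88505)/(6.61314) = 2.35932

2.359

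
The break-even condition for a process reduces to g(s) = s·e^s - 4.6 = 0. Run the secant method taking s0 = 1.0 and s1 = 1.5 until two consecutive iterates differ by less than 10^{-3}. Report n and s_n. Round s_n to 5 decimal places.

n = 5, s_n = 1.27955

g(1.0) = -1.8817182, g(1.5) = 2.1225336
s2 = 1.5000000 − 2.1225336·(0.5000000)/(4.0042518) = 1.2349650;  |Δ| = 0.2650350
g(1.2349650) = -0.3538714
s3 = 1.2349650 − (-0.3538714)·(-0.2650350)/(-2.4764050) = 1.2728378;  |Δ| = 0.0378728
g(1.2728378) = -0.0547322
s4 = 1.2728378 − (-0.0547322)·(0.0378728)/(0.2991392) = 1.2797672;  |Δ| = 0.0069294
g(1.2797672) = 0.0017900
s5 = 1.2797672 − 0.0017900·(0.0069294)/(0.0565222) = 1.2795477;  |Δ| = 0.0002195
|s5 − s4| = 0.0002195 < 10^{-3}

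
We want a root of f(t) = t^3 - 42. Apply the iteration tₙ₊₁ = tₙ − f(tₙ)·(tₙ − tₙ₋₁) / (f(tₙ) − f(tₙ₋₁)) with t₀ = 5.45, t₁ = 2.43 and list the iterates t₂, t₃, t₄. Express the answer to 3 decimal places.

2.996, 3.678, 3.447

f(5.45) = 119.87863, f(2.43) = -27.65109
t₂ = 2.43000 − (-27.65109)·(2.43000 − 5.45000) / (-27.65109 − 119.87863) = 2.43000 − (83.50630)/(-147.52972) = 2.99603
f(2.99603) = -15.10704
t₃ = 2.99603 − (-15.10704)·(2.99603 − 2.43000) / (-15.10704 − (-27.65109)) = 2.99603 − (-8.55104)/(12.54405) = 3.67771
f(3.67771) = 7.74310
t₄ = 3.67771 − 7.74310·(3.67771 − 2.99603) / (7.74310 − (-15.10704)) = 3.67771 − (5.27833)/(22.85014) = 3.44671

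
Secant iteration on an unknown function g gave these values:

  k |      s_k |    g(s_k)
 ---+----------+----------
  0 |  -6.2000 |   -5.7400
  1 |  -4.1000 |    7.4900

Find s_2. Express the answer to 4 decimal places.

s_2 = -4.1000 − 7.4900·(-4.1000 − (-6.2000)) / (7.4900 − (-5.7400))
   = -4.1000 − (15.729000)/(13.230000) = -5.288889

-5.2889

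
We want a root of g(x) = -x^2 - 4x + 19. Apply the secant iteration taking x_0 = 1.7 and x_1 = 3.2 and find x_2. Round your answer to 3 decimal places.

2.746

g(1.7) = 9.31000, g(3.2) = -4.04000
x_2 = 3.20000 − (-4.04000)·(3.20000 − 1.70000) / (-4.04000 − 9.31000) = 3.20000 − (-6.06000)/(-13.35000) = 2.74607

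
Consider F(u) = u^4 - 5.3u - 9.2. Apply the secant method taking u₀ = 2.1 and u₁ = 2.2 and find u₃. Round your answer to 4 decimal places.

F(2.1) = -0.881900, F(2.2) = 2.565600
u₂ = 2.200000 − 2.565600·(2.200000 − 2.100000) / (2.565600 − (-0.881900)) = 2.200000 − (0.256560)/(3.447500) = 2.125581
F(2.125581) = -0.052405
u₃ = 2.125581 − (-0.052405)·(2.125581 − 2.200000) / (-0.052405 − 2.565600) = 2.125581 − (0.003900)/(-2.618005) = 2.127071

2.1271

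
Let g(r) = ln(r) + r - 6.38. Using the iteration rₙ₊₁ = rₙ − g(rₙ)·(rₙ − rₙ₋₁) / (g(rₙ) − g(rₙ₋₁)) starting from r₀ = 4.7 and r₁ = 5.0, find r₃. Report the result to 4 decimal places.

g(4.7) = -0.132437, g(5.0) = 0.229438
r₂ = 5.000000 − 0.229438·(5.000000 − 4.700000) / (0.229438 − (-0.132437)) = 5.000000 − (0.068831)/(0.361875) = 4.809793
g(4.809793) = 0.000447
r₃ = 4.809793 − 0.000447·(4.809793 − 5.000000) / (0.000447 − 0.229438) = 4.809793 − (-0.000085)/(-0.228991) = 4.809422

4.8094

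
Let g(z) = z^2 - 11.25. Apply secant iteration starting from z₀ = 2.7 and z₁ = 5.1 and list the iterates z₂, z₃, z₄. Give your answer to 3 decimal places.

g(2.7) = -3.96000, g(5.1) = 14.76000
z₂ = 5.10000 − 14.76000·(5.10000 − 2.70000) / (14.76000 − (-3.96000)) = 5.10000 − (35.42400)/(18.72000) = 3.20769
g(3.20769) = -0.96071
z₃ = 3.20769 − (-0.96071)·(3.20769 − 5.10000) / (-0.96071 − 14.76000) = 3.20769 − (1.81796)/(-15.72071) = 3.32333
g(3.32333) = -0.20546
z₄ = 3.32333 − (-0.20546)·(3.32333 − 3.20769) / (-0.20546 − (-0.96071)) = 3.32333 − (-0.02376)/(0.75525) = 3.35479

3.208, 3.323, 3.355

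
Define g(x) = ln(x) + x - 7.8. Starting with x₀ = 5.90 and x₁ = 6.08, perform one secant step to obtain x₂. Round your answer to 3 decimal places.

g(5.90) = -0.12505, g(6.08) = 0.08500
x₂ = 6.08000 − 0.08500·(6.08000 − 5.90000) / (0.08500 − (-0.12505)) = 6.08000 − (0.01530)/(0.21005) = 6.00716

6.007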